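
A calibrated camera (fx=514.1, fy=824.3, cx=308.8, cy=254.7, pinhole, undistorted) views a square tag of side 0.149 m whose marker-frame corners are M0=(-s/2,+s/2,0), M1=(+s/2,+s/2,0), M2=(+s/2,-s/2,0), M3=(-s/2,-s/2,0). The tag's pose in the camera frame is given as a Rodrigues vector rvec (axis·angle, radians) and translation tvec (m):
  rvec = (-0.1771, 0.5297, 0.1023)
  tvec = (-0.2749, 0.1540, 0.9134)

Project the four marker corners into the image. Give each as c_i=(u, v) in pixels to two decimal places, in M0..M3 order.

Intrinsics K: fx=514.1, fy=824.3, cx=308.8, cy=254.7
Marker side s = 0.149 m; corners in marker frame (Z=0):
  M0 = (-0.0745, +0.0745, 0)
  M1 = (+0.0745, +0.0745, 0)
  M2 = (+0.0745, -0.0745, 0)
  M3 = (-0.0745, -0.0745, 0)
rvec = (-0.1771, 0.5297, 0.1023), |rvec| = θ = 0.56781 rad = 32.533°
Rodrigues: sinθ=0.53779, 1−cosθ=0.15692; R = I + sinθ·[k]× + (1−cosθ)·[k]×²:
    [+0.85834 -0.14255 +0.49287]
    [+0.05123 +0.97964 +0.19411]
    [-0.51051 -0.14136 +0.84817]
t = (-0.2749, 0.1540, 0.9134) m
M0: Pc = R·M0+t = (-0.34947, +0.22317, +0.94090); u = 514.1·(-0.34947)/0.94090 + 308.8 = 117.8547, v = 824.3·(+0.22317)/0.94090 + 254.7 = 450.2105
M1: Pc = R·M1+t = (-0.22157, +0.23080, +0.86484); u = 514.1·(-0.22157)/0.86484 + 308.8 = 177.0862, v = 824.3·(+0.23080)/0.86484 + 254.7 = 474.6823
M2: Pc = R·M2+t = (-0.20033, +0.08483, +0.88590); u = 514.1·(-0.20033)/0.88590 + 308.8 = 192.5435, v = 824.3·(+0.08483)/0.88590 + 254.7 = 333.6349
M3: Pc = R·M3+t = (-0.32823, +0.07720, +0.96196); u = 514.1·(-0.32823)/0.96196 + 308.8 = 133.3867, v = 824.3·(+0.07720)/0.96196 + 254.7 = 320.8520

c0=(117.85, 450.21) c1=(177.09, 474.68) c2=(192.54, 333.63) c3=(133.39, 320.85)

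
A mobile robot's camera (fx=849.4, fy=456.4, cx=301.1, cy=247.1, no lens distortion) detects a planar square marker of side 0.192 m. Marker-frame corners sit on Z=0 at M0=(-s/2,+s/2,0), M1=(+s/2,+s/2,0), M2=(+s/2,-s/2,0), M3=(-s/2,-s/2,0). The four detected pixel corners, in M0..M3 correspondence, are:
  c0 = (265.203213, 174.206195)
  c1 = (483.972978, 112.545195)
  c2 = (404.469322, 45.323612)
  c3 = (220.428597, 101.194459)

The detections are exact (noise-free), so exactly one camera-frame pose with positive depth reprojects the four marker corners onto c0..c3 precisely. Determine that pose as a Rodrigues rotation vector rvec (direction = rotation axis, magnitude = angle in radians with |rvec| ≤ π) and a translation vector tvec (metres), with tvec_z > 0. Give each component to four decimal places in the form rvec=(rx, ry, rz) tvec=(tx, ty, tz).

Intrinsics K: fx=849.4, fy=456.4, cx=301.1, cy=247.1
Marker side s = 0.192 m; corners in marker frame (Z=0):
  M0 = (-0.0960, +0.0960, 0)
  M1 = (+0.0960, +0.0960, 0)
  M2 = (+0.0960, -0.0960, 0)
  M3 = (-0.0960, -0.0960, 0)
Detected image corners:
  c0 = (265.203213, 174.206195) px
  c1 = (483.972978, 112.545195) px
  c2 = (404.469322, 45.323612) px
  c3 = (220.428597, 101.194459) px
Planar DLT: solve 8×8 A·h = b for H (H[2,2]=1):
  H  [+953.82207 +40.07137 +338.59767]
  H  [-332.65153 +276.84917 +106.28395]
  H  [-0.25633 -0.81901 +1.00000]
B = K⁻¹H; ‖b₁‖=1.373758, ‖b₂‖=1.373758; λ = 2/(‖b₁‖+‖b₂‖) = 0.727930, sign → tz>0 ⇒ λ=+0.727930
r₁ = λ·B[:,0] = (+0.88356,-0.42954,-0.18659); r₂ = λ·B[:,1] = (+0.24568,+0.76434,-0.59618)
r₃ = r₁×r₂ = (+0.39870,+0.48092,+0.78087); SVD([r₁ r₂ r₃]) → R = UVᵀ:
  R  [+0.88356 +0.24568 +0.39870]
  R  [-0.42954 +0.76434 +0.48092]
  R  [-0.18659 -0.59618 +0.78087]
t = (+0.03214, -0.22459, +0.72793) m
tr R = 2.428766; θ = arccos((tr R − 1)/2) = 0.775055 rad = 44.407°
axis k = ((R−Rᵀ)₃₂, (R−Rᵀ)₁₃, (R−Rᵀ)₂₁) / (2 sinθ) = (-0.769629, +0.418208, -0.482467)
rvec = θ·k = (-0.596504, +0.324134, -0.373938)

rvec=(-0.5965, 0.3241, -0.3739) tvec=(0.0321, -0.2246, 0.7279)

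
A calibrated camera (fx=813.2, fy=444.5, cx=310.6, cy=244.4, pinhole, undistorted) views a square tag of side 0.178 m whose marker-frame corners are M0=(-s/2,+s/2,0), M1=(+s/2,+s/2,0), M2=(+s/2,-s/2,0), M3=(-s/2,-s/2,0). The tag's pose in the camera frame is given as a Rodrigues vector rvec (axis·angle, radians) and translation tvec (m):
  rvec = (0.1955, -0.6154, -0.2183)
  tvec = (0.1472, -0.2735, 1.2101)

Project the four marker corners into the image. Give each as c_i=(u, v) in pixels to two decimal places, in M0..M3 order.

c0=(371.95, 182.38) c1=(457.12, 171.07) c2=(445.45, 107.16) c3=(356.02, 113.44)

Intrinsics K: fx=813.2, fy=444.5, cx=310.6, cy=244.4
Marker side s = 0.178 m; corners in marker frame (Z=0):
  M0 = (-0.0890, +0.0890, 0)
  M1 = (+0.0890, +0.0890, 0)
  M2 = (+0.0890, -0.0890, 0)
  M3 = (-0.0890, -0.0890, 0)
rvec = (0.1955, -0.6154, -0.2183), |rvec| = θ = 0.68161 rad = 39.053°
Rodrigues: sinθ=0.63004, 1−cosθ=0.22344; R = I + sinθ·[k]× + (1−cosθ)·[k]×²:
    [+0.79494 +0.14392 -0.58937]
    [-0.25965 +0.95870 -0.11610]
    [+0.54832 +0.24532 +0.79948]
t = (0.1472, -0.2735, 1.2101) m
M0: Pc = R·M0+t = (+0.08926, -0.16507, +1.18313); u = 813.2·(+0.08926)/1.18313 + 310.6 = 371.9504, v = 444.5·(-0.16507)/1.18313 + 244.4 = 182.3847
M1: Pc = R·M1+t = (+0.23076, -0.21128, +1.28073); u = 813.2·(+0.23076)/1.28073 + 310.6 = 457.1200, v = 444.5·(-0.21128)/1.28073 + 244.4 = 171.0702
M2: Pc = R·M2+t = (+0.20514, -0.38193, +1.23707); u = 813.2·(+0.20514)/1.23707 + 310.6 = 445.4515, v = 444.5·(-0.38193)/1.23707 + 244.4 = 107.1648
M3: Pc = R·M3+t = (+0.06364, -0.33572, +1.13947); u = 813.2·(+0.06364)/1.13947 + 310.6 = 356.0186, v = 444.5·(-0.33572)/1.13947 + 244.4 = 113.4390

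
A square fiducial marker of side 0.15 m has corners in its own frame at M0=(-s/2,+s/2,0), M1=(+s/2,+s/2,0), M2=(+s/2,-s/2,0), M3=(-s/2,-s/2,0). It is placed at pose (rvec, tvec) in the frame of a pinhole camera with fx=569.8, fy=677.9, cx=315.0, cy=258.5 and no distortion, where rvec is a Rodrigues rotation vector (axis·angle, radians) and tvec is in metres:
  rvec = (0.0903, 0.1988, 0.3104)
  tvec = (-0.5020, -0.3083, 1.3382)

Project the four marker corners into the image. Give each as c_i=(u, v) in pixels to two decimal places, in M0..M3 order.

Intrinsics K: fx=569.8, fy=677.9, cx=315.0, cy=258.5
Marker side s = 0.15 m; corners in marker frame (Z=0):
  M0 = (-0.0750, +0.0750, 0)
  M1 = (+0.0750, +0.0750, 0)
  M2 = (+0.0750, -0.0750, 0)
  M3 = (-0.0750, -0.0750, 0)
rvec = (0.0903, 0.1988, 0.3104), |rvec| = θ = 0.37950 rad = 21.744°
Rodrigues: sinθ=0.37046, 1−cosθ=0.07115; R = I + sinθ·[k]× + (1−cosθ)·[k]×²:
    [+0.93288 -0.29413 +0.20791]
    [+0.31187 +0.94837 -0.05766]
    [-0.18022 +0.11863 +0.97645]
t = (-0.5020, -0.3083, 1.3382) m
M0: Pc = R·M0+t = (-0.59403, -0.26056, +1.36061); u = 569.8·(-0.59403)/1.36061 + 315.0 = 66.2329, v = 677.9·(-0.26056)/1.36061 + 258.5 = 128.6797
M1: Pc = R·M1+t = (-0.45409, -0.21378, +1.33358); u = 569.8·(-0.45409)/1.33358 + 315.0 = 120.9789, v = 677.9·(-0.21378)/1.33358 + 258.5 = 149.8283
M2: Pc = R·M2+t = (-0.40997, -0.35604, +1.31579); u = 569.8·(-0.40997)/1.31579 + 315.0 = 137.4611, v = 677.9·(-0.35604)/1.31579 + 258.5 = 75.0676
M3: Pc = R·M3+t = (-0.54991, -0.40282, +1.34282); u = 569.8·(-0.54991)/1.34282 + 315.0 = 81.6578, v = 677.9·(-0.40282)/1.34282 + 258.5 = 55.1438

c0=(66.23, 128.68) c1=(120.98, 149.83) c2=(137.46, 75.07) c3=(81.66, 55.14)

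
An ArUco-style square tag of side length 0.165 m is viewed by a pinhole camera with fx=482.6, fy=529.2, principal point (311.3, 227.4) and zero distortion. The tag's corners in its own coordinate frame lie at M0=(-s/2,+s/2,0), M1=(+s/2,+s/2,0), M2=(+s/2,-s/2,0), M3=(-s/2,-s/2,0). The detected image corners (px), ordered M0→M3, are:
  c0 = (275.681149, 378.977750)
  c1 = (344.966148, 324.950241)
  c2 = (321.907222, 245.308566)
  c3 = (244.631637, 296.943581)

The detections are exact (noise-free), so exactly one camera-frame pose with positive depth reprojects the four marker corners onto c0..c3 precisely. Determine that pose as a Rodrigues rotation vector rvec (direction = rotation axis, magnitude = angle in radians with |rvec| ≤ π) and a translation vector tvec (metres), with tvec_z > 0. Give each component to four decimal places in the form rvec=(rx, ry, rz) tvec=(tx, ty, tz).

Intrinsics K: fx=482.6, fy=529.2, cx=311.3, cy=227.4
Marker side s = 0.165 m; corners in marker frame (Z=0):
  M0 = (-0.0825, +0.0825, 0)
  M1 = (+0.0825, +0.0825, 0)
  M2 = (+0.0825, -0.0825, 0)
  M3 = (-0.0825, -0.0825, 0)
Detected image corners:
  c0 = (275.681149, 378.977750) px
  c1 = (344.966148, 324.950241) px
  c2 = (321.907222, 245.308566) px
  c3 = (244.631637, 296.943581) px
Planar DLT: solve 8×8 A·h = b for H (H[2,2]=1):
  H  [+589.32394 +305.16151 +298.81974]
  H  [-167.05515 +638.87780 +312.06926]
  H  [+0.49245 +0.47905 +1.00000]
B = K⁻¹H; ‖b₁‖=1.156213, ‖b₂‖=1.156213; λ = 2/(‖b₁‖+‖b₂‖) = 0.864892, sign → tz>0 ⇒ λ=+0.864892
r₁ = λ·B[:,0] = (+0.78142,-0.45604,+0.42592); r₂ = λ·B[:,1] = (+0.27964,+0.86610,+0.41433)
r₃ = r₁×r₂ = (-0.55784,-0.20466,+0.80432); SVD([r₁ r₂ r₃]) → R = UVᵀ:
  R  [+0.78142 +0.27964 -0.55784]
  R  [-0.45604 +0.86610 -0.20466]
  R  [+0.42592 +0.41433 +0.80432]
t = (-0.02237, +0.13838, +0.86489) m
tr R = 2.451844; θ = arccos((tr R − 1)/2) = 0.758422 rad = 43.454°
axis k = ((R−Rᵀ)₃₂, (R−Rᵀ)₁₃, (R−Rᵀ)₂₁) / (2 sinθ) = (+0.449992, -0.715172, -0.534824)
rvec = θ·k = (+0.341284, -0.542403, -0.405622)

rvec=(0.3413, -0.5424, -0.4056) tvec=(-0.0224, 0.1384, 0.8649)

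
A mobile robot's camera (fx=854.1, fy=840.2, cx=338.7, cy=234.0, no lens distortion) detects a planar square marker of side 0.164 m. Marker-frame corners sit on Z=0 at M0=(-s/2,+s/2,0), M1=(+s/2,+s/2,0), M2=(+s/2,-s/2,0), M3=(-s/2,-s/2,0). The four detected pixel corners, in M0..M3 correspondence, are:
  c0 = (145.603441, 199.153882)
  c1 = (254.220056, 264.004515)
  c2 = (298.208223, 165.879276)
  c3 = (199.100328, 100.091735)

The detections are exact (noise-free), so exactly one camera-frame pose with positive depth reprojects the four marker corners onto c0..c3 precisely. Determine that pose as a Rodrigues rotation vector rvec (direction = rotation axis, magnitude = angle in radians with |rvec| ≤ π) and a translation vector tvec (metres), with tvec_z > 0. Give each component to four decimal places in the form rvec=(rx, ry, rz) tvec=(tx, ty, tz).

Intrinsics K: fx=854.1, fy=840.2, cx=338.7, cy=234.0
Marker side s = 0.164 m; corners in marker frame (Z=0):
  M0 = (-0.0820, +0.0820, 0)
  M1 = (+0.0820, +0.0820, 0)
  M2 = (+0.0820, -0.0820, 0)
  M3 = (-0.0820, -0.0820, 0)
Detected image corners:
  c0 = (145.603441, 199.153882) px
  c1 = (254.220056, 264.004515) px
  c2 = (298.208223, 165.879276) px
  c3 = (199.100328, 100.091735) px
Planar DLT: solve 8×8 A·h = b for H (H[2,2]=1):
  H  [+705.53210 -387.29100 +226.48217]
  H  [+457.86488 +527.26274 +181.51873]
  H  [+0.32632 -0.40510 +1.00000]
B = K⁻¹H; ‖b₁‖=0.893297, ‖b₂‖=0.893297; λ = 2/(‖b₁‖+‖b₂‖) = 1.119449, sign → tz>0 ⇒ λ=+1.119449
r₁ = λ·B[:,0] = (+0.77986,+0.50830,+0.36530); r₂ = λ·B[:,1] = (-0.32778,+0.82880,-0.45348)
r₃ = r₁×r₂ = (-0.53327,+0.23392,+0.81296); SVD([r₁ r₂ r₃]) → R = UVᵀ:
  R  [+0.77986 -0.32778 -0.53327]
  R  [+0.50830 +0.82880 +0.23392]
  R  [+0.36530 -0.45348 +0.81296]
t = (-0.14708, -0.06992, +1.11945) m
tr R = 2.421624; θ = arccos((tr R − 1)/2) = 0.780144 rad = 44.699°
axis k = ((R−Rᵀ)₃₂, (R−Rᵀ)₁₃, (R−Rᵀ)₂₁) / (2 sinθ) = (-0.488640, -0.638751, +0.594331)
rvec = θ·k = (-0.381209, -0.498318, +0.463664)

rvec=(-0.3812, -0.4983, 0.4637) tvec=(-0.1471, -0.0699, 1.1194)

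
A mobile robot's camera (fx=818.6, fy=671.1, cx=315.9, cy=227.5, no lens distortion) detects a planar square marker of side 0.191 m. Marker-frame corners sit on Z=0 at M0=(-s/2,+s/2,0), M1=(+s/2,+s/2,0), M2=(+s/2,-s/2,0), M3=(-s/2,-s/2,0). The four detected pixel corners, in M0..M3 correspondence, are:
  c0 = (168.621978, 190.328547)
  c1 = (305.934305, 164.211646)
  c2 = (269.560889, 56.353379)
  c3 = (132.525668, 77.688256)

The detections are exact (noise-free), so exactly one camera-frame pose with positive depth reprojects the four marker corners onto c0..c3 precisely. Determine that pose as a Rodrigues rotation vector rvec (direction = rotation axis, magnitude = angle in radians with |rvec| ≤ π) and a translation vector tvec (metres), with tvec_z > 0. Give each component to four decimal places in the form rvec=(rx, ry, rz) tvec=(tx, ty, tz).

rvec=(-0.1050, -0.2265, -0.2586) tvec=(-0.1288, -0.1744, 1.1049)

Intrinsics K: fx=818.6, fy=671.1, cx=315.9, cy=227.5
Marker side s = 0.191 m; corners in marker frame (Z=0):
  M0 = (-0.0955, +0.0955, 0)
  M1 = (+0.0955, +0.0955, 0)
  M2 = (+0.0955, -0.0955, 0)
  M3 = (-0.0955, -0.0955, 0)
Detected image corners:
  c0 = (168.621978, 190.328547) px
  c1 = (305.934305, 164.211646) px
  c2 = (269.560889, 56.353379) px
  c3 = (132.525668, 77.688256) px
Planar DLT: solve 8×8 A·h = b for H (H[2,2]=1):
  H  [+764.80337 +175.09312 +220.43854]
  H  [-98.15625 +568.81162 +121.55297]
  H  [+0.21272 -0.06677 +1.00000]
B = K⁻¹H; ‖b₁‖=0.905080, ‖b₂‖=0.905080; λ = 2/(‖b₁‖+‖b₂‖) = 1.104875, sign → tz>0 ⇒ λ=+1.104875
r₁ = λ·B[:,0] = (+0.94157,-0.24128,+0.23503); r₂ = λ·B[:,1] = (+0.26479,+0.96148,-0.07377)
r₃ = r₁×r₂ = (-0.20818,+0.13170,+0.96918); SVD([r₁ r₂ r₃]) → R = UVᵀ:
  R  [+0.94157 +0.26479 -0.20818]
  R  [-0.24128 +0.96148 +0.13170]
  R  [+0.23503 -0.07377 +0.96918]
t = (-0.12885, -0.17443, +1.10488) m
tr R = 2.872228; θ = arccos((tr R − 1)/2) = 0.359383 rad = 20.591°
axis k = ((R−Rᵀ)₃₂, (R−Rᵀ)₁₃, (R−Rᵀ)₂₁) / (2 sinθ) = (-0.292106, -0.630109, -0.719470)
rvec = θ·k = (-0.104978, -0.226450, -0.258565)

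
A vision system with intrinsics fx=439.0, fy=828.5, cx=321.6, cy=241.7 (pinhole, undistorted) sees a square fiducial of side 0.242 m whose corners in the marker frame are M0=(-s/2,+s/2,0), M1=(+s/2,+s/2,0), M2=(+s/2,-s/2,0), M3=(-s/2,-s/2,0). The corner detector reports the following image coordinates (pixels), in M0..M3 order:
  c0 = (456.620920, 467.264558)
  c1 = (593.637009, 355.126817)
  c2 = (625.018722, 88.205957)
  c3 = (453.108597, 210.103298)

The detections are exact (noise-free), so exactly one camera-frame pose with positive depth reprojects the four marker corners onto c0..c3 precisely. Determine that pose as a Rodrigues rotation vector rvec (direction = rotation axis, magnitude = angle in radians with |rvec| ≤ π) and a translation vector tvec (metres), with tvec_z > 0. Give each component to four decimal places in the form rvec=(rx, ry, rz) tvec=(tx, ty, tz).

rvec=(0.5768, -0.2622, -0.2863) tvec=(0.2863, 0.0370, 0.5922)

Intrinsics K: fx=439.0, fy=828.5, cx=321.6, cy=241.7
Marker side s = 0.242 m; corners in marker frame (Z=0):
  M0 = (-0.1210, +0.1210, 0)
  M1 = (+0.1210, +0.1210, 0)
  M2 = (+0.1210, -0.1210, 0)
  M3 = (-0.1210, -0.1210, 0)
Detected image corners:
  c0 = (456.620920, 467.264558) px
  c1 = (593.637009, 355.126817) px
  c2 = (625.018722, 88.205957) px
  c3 = (453.108597, 210.103298) px
Planar DLT: solve 8×8 A·h = b for H (H[2,2]=1):
  H  [+775.71143 +449.88913 +533.84900]
  H  [-404.43831 +1351.94984 +293.42636]
  H  [+0.27400 +0.95821 +1.00000]
B = K⁻¹H; ‖b₁‖=1.688494, ‖b₂‖=1.688494; λ = 2/(‖b₁‖+‖b₂‖) = 0.592244, sign → tz>0 ⇒ λ=+0.592244
r₁ = λ·B[:,0] = (+0.92762,-0.33645,+0.16227); r₂ = λ·B[:,1] = (+0.19120,+0.80087,+0.56749)
r₃ = r₁×r₂ = (-0.32089,-0.49539,+0.80723); SVD([r₁ r₂ r₃]) → R = UVᵀ:
  R  [+0.92762 +0.19120 -0.32089]
  R  [-0.33645 +0.80087 -0.49539]
  R  [+0.16227 +0.56749 +0.80723]
t = (+0.28634, +0.03698, +0.59224) m
tr R = 2.535713; θ = arccos((tr R − 1)/2) = 0.695308 rad = 39.838°
axis k = ((R−Rᵀ)₃₂, (R−Rᵀ)₁₃, (R−Rᵀ)₂₁) / (2 sinθ) = (+0.829572, -0.377107, -0.411827)
rvec = θ·k = (+0.576808, -0.262205, -0.286346)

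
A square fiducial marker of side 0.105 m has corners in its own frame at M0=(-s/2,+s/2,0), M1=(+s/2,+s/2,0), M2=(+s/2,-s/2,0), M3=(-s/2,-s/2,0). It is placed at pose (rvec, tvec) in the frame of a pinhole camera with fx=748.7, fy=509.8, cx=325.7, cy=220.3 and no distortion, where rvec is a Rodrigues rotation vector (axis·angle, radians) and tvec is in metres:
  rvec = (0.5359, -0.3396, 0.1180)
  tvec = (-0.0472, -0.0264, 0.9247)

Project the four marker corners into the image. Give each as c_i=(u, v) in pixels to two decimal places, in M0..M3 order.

c0=(239.87, 229.77) c1=(319.23, 230.63) c2=(335.83, 181.36) c3=(252.61, 178.40)

Intrinsics K: fx=748.7, fy=509.8, cx=325.7, cy=220.3
Marker side s = 0.105 m; corners in marker frame (Z=0):
  M0 = (-0.0525, +0.0525, 0)
  M1 = (+0.0525, +0.0525, 0)
  M2 = (+0.0525, -0.0525, 0)
  M3 = (-0.0525, -0.0525, 0)
rvec = (0.5359, -0.3396, 0.1180), |rvec| = θ = 0.64532 rad = 36.974°
Rodrigues: sinθ=0.60146, 1−cosθ=0.20109; R = I + sinθ·[k]× + (1−cosθ)·[k]×²:
    [+0.93759 -0.19786 -0.28598]
    [+0.02210 +0.85460 -0.51882]
    [+0.34705 +0.48012 +0.80563]
t = (-0.0472, -0.0264, 0.9247) m
M0: Pc = R·M0+t = (-0.10681, +0.01731, +0.93169); u = 748.7·(-0.10681)/0.93169 + 325.7 = 239.8671, v = 509.8·(+0.01731)/0.93169 + 220.3 = 229.7696
M1: Pc = R·M1+t = (-0.00836, +0.01963, +0.96813); u = 748.7·(-0.00836)/0.96813 + 325.7 = 319.2314, v = 509.8·(+0.01963)/0.96813 + 220.3 = 230.6350
M2: Pc = R·M2+t = (+0.01241, -0.07011, +0.91771); u = 748.7·(+0.01241)/0.91771 + 325.7 = 335.8252, v = 509.8·(-0.07011)/0.91771 + 220.3 = 181.3552
M3: Pc = R·M3+t = (-0.08604, -0.07243, +0.88127); u = 748.7·(-0.08604)/0.88127 + 325.7 = 252.6071, v = 509.8·(-0.07243)/0.88127 + 220.3 = 178.4027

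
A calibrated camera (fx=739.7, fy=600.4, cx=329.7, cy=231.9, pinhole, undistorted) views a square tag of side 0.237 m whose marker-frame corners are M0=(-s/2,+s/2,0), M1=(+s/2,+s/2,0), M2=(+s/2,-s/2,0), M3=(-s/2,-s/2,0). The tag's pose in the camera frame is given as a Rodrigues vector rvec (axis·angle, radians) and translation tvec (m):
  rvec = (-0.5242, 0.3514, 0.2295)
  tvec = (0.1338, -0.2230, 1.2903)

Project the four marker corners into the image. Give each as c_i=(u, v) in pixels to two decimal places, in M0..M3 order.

c0=(323.73, 167.37) c1=(457.88, 177.25) c2=(488.12, 89.35) c3=(362.22, 85.98)

Intrinsics K: fx=739.7, fy=600.4, cx=329.7, cy=231.9
Marker side s = 0.237 m; corners in marker frame (Z=0):
  M0 = (-0.1185, +0.1185, 0)
  M1 = (+0.1185, +0.1185, 0)
  M2 = (+0.1185, -0.1185, 0)
  M3 = (-0.1185, -0.1185, 0)
rvec = (-0.5242, 0.3514, 0.2295), |rvec| = θ = 0.67152 rad = 38.475°
Rodrigues: sinθ=0.62218, 1−cosθ=0.21712; R = I + sinθ·[k]× + (1−cosθ)·[k]×²:
    [+0.91518 -0.30133 +0.26765]
    [+0.12394 +0.84233 +0.52451]
    [-0.38350 -0.44685 +0.80824]
t = (0.1338, -0.2230, 1.2903) m
M0: Pc = R·M0+t = (-0.01036, -0.13787, +1.28279); u = 739.7·(-0.01036)/1.28279 + 329.7 = 323.7279, v = 600.4·(-0.13787)/1.28279 + 231.9 = 167.3708
M1: Pc = R·M1+t = (+0.20654, -0.10850, +1.19190); u = 739.7·(+0.20654)/1.19190 + 329.7 = 457.8808, v = 600.4·(-0.10850)/1.19190 + 231.9 = 177.2470
M2: Pc = R·M2+t = (+0.27796, -0.30813, +1.29781); u = 739.7·(+0.27796)/1.29781 + 329.7 = 488.1247, v = 600.4·(-0.30813)/1.29781 + 231.9 = 89.3512
M3: Pc = R·M3+t = (+0.06106, -0.33750, +1.38870); u = 739.7·(+0.06106)/1.38870 + 329.7 = 362.2231, v = 600.4·(-0.33750)/1.38870 + 231.9 = 85.9810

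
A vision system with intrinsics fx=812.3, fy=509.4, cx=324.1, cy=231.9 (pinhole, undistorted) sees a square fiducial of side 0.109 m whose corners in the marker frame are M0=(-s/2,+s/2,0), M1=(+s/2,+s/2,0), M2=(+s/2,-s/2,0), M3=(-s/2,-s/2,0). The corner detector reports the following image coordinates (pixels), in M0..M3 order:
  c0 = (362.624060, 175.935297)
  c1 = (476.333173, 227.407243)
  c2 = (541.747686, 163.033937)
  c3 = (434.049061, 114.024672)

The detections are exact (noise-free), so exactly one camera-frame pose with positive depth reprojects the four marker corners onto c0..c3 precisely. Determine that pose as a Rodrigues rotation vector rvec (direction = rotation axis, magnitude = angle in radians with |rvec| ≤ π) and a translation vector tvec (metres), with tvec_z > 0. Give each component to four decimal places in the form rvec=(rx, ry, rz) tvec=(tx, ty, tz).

rvec=(-0.3020, -0.1150, 0.6153) tvec=(0.1041, -0.0796, 0.6477)

Intrinsics K: fx=812.3, fy=509.4, cx=324.1, cy=231.9
Marker side s = 0.109 m; corners in marker frame (Z=0):
  M0 = (-0.0545, +0.0545, 0)
  M1 = (+0.0545, +0.0545, 0)
  M2 = (+0.0545, -0.0545, 0)
  M3 = (-0.0545, -0.0545, 0)
Detected image corners:
  c0 = (362.624060, 175.935297) px
  c1 = (476.333173, 227.407243) px
  c2 = (541.747686, 163.033937) px
  c3 = (434.049061, 114.024672) px
Planar DLT: solve 8×8 A·h = b for H (H[2,2]=1):
  H  [+1026.61969 -846.41093 +454.66531]
  H  [+465.01742 +497.28627 +169.30604]
  H  [+0.02582 -0.48215 +1.00000]
B = K⁻¹H; ‖b₁‖=1.544038, ‖b₂‖=1.544038; λ = 2/(‖b₁‖+‖b₂‖) = 0.647652, sign → tz>0 ⇒ λ=+0.647652
r₁ = λ·B[:,0] = (+0.81186,+0.58361,+0.01672); r₂ = λ·B[:,1] = (-0.55026,+0.77441,-0.31227)
r₃ = r₁×r₂ = (-0.19519,+0.24432,+0.94985); SVD([r₁ r₂ r₃]) → R = UVᵀ:
  R  [+0.81186 -0.55026 -0.19519]
  R  [+0.58361 +0.77441 +0.24432]
  R  [+0.01672 -0.31227 +0.94985]
t = (+0.10410, -0.07958, +0.64765) m
tr R = 2.536115; θ = arccos((tr R − 1)/2) = 0.694994 rad = 39.820°
axis k = ((R−Rᵀ)₃₂, (R−Rᵀ)₁₃, (R−Rᵀ)₂₁) / (2 sinθ) = (-0.434570, -0.165456, +0.885310)
rvec = θ·k = (-0.302023, -0.114991, +0.615285)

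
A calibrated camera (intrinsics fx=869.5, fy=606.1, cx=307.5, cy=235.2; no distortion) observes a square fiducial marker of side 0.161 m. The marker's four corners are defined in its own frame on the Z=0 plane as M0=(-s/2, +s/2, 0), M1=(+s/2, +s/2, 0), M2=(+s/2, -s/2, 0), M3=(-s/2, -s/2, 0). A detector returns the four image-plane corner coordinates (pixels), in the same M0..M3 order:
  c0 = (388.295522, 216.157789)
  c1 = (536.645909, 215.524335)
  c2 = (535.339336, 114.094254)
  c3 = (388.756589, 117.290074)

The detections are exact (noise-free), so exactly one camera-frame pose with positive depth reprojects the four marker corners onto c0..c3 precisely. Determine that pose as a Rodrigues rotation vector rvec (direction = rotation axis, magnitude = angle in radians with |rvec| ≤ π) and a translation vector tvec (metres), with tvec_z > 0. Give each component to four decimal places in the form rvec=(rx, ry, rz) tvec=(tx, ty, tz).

rvec=(-0.0720, 0.1552, 0.0043) tvec=(0.1705, -0.1109, 0.9640)

Intrinsics K: fx=869.5, fy=606.1, cx=307.5, cy=235.2
Marker side s = 0.161 m; corners in marker frame (Z=0):
  M0 = (-0.0805, +0.0805, 0)
  M1 = (+0.0805, +0.0805, 0)
  M2 = (+0.0805, -0.0805, 0)
  M3 = (-0.0805, -0.0805, 0)
Detected image corners:
  c0 = (388.295522, 216.157789) px
  c1 = (536.645909, 215.524335) px
  c2 = (535.339336, 114.094254) px
  c3 = (388.756589, 117.290074) px
Planar DLT: solve 8×8 A·h = b for H (H[2,2]=1):
  H  [+841.79416 -31.64856 +461.30643]
  H  [-38.51710 +609.67473 +165.48071]
  H  [-0.16033 -0.07399 +1.00000]
B = K⁻¹H; ‖b₁‖=1.037304, ‖b₂‖=1.037304; λ = 2/(‖b₁‖+‖b₂‖) = 0.964038, sign → tz>0 ⇒ λ=+0.964038
r₁ = λ·B[:,0] = (+0.98798,-0.00128,-0.15457); r₂ = λ·B[:,1] = (-0.00986,+0.99740,-0.07133)
r₃ = r₁×r₂ = (+0.15426,+0.07200,+0.98540); SVD([r₁ r₂ r₃]) → R = UVᵀ:
  R  [+0.98798 -0.00986 +0.15426]
  R  [-0.00128 +0.99740 +0.07200]
  R  [-0.15457 -0.07133 +0.98540]
t = (+0.17053, -0.11089, +0.96404) m
tr R = 2.970790; θ = arccos((tr R − 1)/2) = 0.171118 rad = 9.804°
axis k = ((R−Rᵀ)₃₂, (R−Rᵀ)₁₃, (R−Rᵀ)₂₁) / (2 sinθ) = (-0.420853, +0.906779, +0.025191)
rvec = θ·k = (-0.072016, +0.155167, +0.004311)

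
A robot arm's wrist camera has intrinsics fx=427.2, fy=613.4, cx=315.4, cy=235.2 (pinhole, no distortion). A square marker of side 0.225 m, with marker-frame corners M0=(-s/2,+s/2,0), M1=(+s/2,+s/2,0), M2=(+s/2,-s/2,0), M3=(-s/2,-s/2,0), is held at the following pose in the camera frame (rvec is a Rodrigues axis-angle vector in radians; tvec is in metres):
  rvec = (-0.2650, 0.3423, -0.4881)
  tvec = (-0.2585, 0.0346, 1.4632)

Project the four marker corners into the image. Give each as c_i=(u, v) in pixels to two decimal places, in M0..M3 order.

c0=(225.71, 313.76) c1=(278.99, 267.83) c2=(254.00, 186.34) c3=(204.22, 233.14)

Intrinsics K: fx=427.2, fy=613.4, cx=315.4, cy=235.2
Marker side s = 0.225 m; corners in marker frame (Z=0):
  M0 = (-0.1125, +0.1125, 0)
  M1 = (+0.1125, +0.1125, 0)
  M2 = (+0.1125, -0.1125, 0)
  M3 = (-0.1125, -0.1125, 0)
rvec = (-0.2650, 0.3423, -0.4881), |rvec| = θ = 0.65241 rad = 37.380°
Rodrigues: sinθ=0.60710, 1−cosθ=0.20538; R = I + sinθ·[k]× + (1−cosθ)·[k]×²:
    [+0.82851 +0.41044 +0.38094]
    [-0.49797 +0.85116 +0.16598]
    [-0.25612 -0.32721 +0.90958]
t = (-0.2585, 0.0346, 1.4632) m
M0: Pc = R·M0+t = (-0.30553, +0.18638, +1.45520); u = 427.2·(-0.30553)/1.45520 + 315.4 = 225.7053, v = 613.4·(+0.18638)/1.45520 + 235.2 = 313.7623
M1: Pc = R·M1+t = (-0.11912, +0.07433, +1.39758); u = 427.2·(-0.11912)/1.39758 + 315.4 = 278.9887, v = 613.4·(+0.07433)/1.39758 + 235.2 = 267.8252
M2: Pc = R·M2+t = (-0.21147, -0.11718, +1.47120); u = 427.2·(-0.21147)/1.47120 + 315.4 = 253.9952, v = 613.4·(-0.11718)/1.47120 + 235.2 = 186.3441
M3: Pc = R·M3+t = (-0.39788, -0.00513, +1.52882); u = 427.2·(-0.39788)/1.52882 + 315.4 = 204.2199, v = 613.4·(-0.00513)/1.52882 + 235.2 = 233.1403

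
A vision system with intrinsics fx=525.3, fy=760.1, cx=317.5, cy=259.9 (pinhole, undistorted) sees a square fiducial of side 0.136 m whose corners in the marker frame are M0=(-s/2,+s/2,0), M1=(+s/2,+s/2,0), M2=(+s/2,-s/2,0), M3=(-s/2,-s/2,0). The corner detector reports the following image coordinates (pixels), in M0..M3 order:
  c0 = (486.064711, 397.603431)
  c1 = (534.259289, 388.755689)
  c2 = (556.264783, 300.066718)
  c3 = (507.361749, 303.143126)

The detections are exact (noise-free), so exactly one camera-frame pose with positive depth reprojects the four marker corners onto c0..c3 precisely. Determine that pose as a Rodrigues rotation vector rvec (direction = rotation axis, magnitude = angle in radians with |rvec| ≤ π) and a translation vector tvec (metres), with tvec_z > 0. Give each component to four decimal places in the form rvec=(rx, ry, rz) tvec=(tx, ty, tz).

Intrinsics K: fx=525.3, fy=760.1, cx=317.5, cy=259.9
Marker side s = 0.136 m; corners in marker frame (Z=0):
  M0 = (-0.0680, +0.0680, 0)
  M1 = (+0.0680, +0.0680, 0)
  M2 = (+0.0680, -0.0680, 0)
  M3 = (-0.0680, -0.0680, 0)
Detected image corners:
  c0 = (486.064711, 397.603431) px
  c1 = (534.259289, 388.755689) px
  c2 = (556.264783, 300.066718) px
  c3 = (507.361749, 303.143126) px
Planar DLT: solve 8×8 A·h = b for H (H[2,2]=1):
  H  [+609.31624 +9.17639 +521.54928]
  H  [+123.99187 +784.97410 +348.30081]
  H  [+0.48446 +0.32335 +1.00000]
B = K⁻¹H; ‖b₁‖=0.993283, ‖b₂‖=0.993283; λ = 2/(‖b₁‖+‖b₂‖) = 1.006762, sign → tz>0 ⇒ λ=+1.006762
r₁ = λ·B[:,0] = (+0.87299,-0.00254,+0.48773); r₂ = λ·B[:,1] = (-0.17917,+0.92840,+0.32554)
r₃ = r₁×r₂ = (-0.45364,-0.37158,+0.81002); SVD([r₁ r₂ r₃]) → R = UVᵀ:
  R  [+0.87299 -0.17917 -0.45364]
  R  [-0.00254 +0.92840 -0.37158]
  R  [+0.48773 +0.32554 +0.81002]
t = (+0.39107, +0.11709, +1.00676) m
tr R = 2.611409; θ = arccos((tr R − 1)/2) = 0.633932 rad = 36.322°
axis k = ((R−Rᵀ)₃₂, (R−Rᵀ)₁₃, (R−Rᵀ)₂₁) / (2 sinθ) = (+0.588469, -0.794653, +0.149103)
rvec = θ·k = (+0.373049, -0.503756, +0.094521)

rvec=(0.3730, -0.5038, 0.0945) tvec=(0.3911, 0.1171, 1.0068)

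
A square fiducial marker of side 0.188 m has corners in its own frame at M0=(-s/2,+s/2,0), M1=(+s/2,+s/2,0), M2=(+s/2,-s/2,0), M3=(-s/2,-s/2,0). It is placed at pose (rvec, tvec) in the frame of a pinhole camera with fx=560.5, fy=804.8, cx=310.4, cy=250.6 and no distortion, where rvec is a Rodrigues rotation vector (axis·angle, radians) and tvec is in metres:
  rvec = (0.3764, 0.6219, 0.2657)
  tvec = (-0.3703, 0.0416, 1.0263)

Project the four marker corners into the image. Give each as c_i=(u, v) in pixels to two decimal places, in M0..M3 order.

Intrinsics K: fx=560.5, fy=804.8, cx=310.4, cy=250.6
Marker side s = 0.188 m; corners in marker frame (Z=0):
  M0 = (-0.0940, +0.0940, 0)
  M1 = (+0.0940, +0.0940, 0)
  M2 = (+0.0940, -0.0940, 0)
  M3 = (-0.0940, -0.0940, 0)
rvec = (0.3764, 0.6219, 0.2657), |rvec| = θ = 0.77397 rad = 44.345°
Rodrigues: sinθ=0.69898, 1−cosθ=0.28486; R = I + sinθ·[k]× + (1−cosθ)·[k]×²:
    [+0.78251 -0.12864 +0.60920]
    [+0.35127 +0.89906 -0.26135]
    [-0.51409 +0.41851 +0.74871]
t = (-0.3703, 0.0416, 1.0263) m
M0: Pc = R·M0+t = (-0.45595, +0.09309, +1.11396); u = 560.5·(-0.45595)/1.11396 + 310.4 = 80.9858, v = 804.8·(+0.09309)/1.11396 + 250.6 = 317.8557
M1: Pc = R·M1+t = (-0.30884, +0.15913, +1.01732); u = 560.5·(-0.30884)/1.01732 + 310.4 = 140.2437, v = 804.8·(+0.15913)/1.01732 + 250.6 = 376.4886
M2: Pc = R·M2+t = (-0.28465, -0.00989, +0.93864); u = 560.5·(-0.28465)/0.93864 + 310.4 = 140.4223, v = 804.8·(-0.00989)/0.93864 + 250.6 = 242.1185
M3: Pc = R·M3+t = (-0.43176, -0.07593, +1.03528); u = 560.5·(-0.43176)/1.03528 + 310.4 = 76.6443, v = 804.8·(-0.07593)/1.03528 + 250.6 = 191.5736

c0=(80.99, 317.86) c1=(140.24, 376.49) c2=(140.42, 242.12) c3=(76.64, 191.57)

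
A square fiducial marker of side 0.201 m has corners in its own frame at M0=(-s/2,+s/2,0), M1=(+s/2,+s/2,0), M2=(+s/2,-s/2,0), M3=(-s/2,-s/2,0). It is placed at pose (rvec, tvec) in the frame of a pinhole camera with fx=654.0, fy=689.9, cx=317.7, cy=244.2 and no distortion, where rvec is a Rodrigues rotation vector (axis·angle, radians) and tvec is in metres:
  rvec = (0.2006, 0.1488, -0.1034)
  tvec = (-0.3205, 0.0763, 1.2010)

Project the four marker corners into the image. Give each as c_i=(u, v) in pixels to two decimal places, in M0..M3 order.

Intrinsics K: fx=654.0, fy=689.9, cx=317.7, cy=244.2
Marker side s = 0.201 m; corners in marker frame (Z=0):
  M0 = (-0.1005, +0.1005, 0)
  M1 = (+0.1005, +0.1005, 0)
  M2 = (+0.1005, -0.1005, 0)
  M3 = (-0.1005, -0.1005, 0)
rvec = (0.2006, 0.1488, -0.1034), |rvec| = θ = 0.27032 rad = 15.488°
Rodrigues: sinθ=0.26704, 1−cosθ=0.03631; R = I + sinθ·[k]× + (1−cosθ)·[k]×²:
    [+0.98368 +0.11698 +0.13669]
    [-0.08731 +0.97469 -0.20581]
    [-0.15730 +0.19052 +0.96900]
t = (-0.3205, 0.0763, 1.2010) m
M0: Pc = R·M0+t = (-0.40760, +0.18303, +1.23596); u = 654.0·(-0.40760)/1.23596 + 317.7 = 102.0185, v = 689.9·(+0.18303)/1.23596 + 244.2 = 346.3663
M1: Pc = R·M1+t = (-0.20988, +0.16548, +1.20434); u = 654.0·(-0.20988)/1.20434 + 317.7 = 203.7256, v = 689.9·(+0.16548)/1.20434 + 244.2 = 338.9953
M2: Pc = R·M2+t = (-0.23340, -0.03043, +1.16604); u = 654.0·(-0.23340)/1.16604 + 317.7 = 186.7949, v = 689.9·(-0.03043)/1.16604 + 244.2 = 226.1952
M3: Pc = R·M3+t = (-0.43112, -0.01288, +1.19766); u = 654.0·(-0.43112)/1.19766 + 317.7 = 82.2827, v = 689.9·(-0.01288)/1.19766 + 244.2 = 236.7798

c0=(102.02, 346.37) c1=(203.73, 339.00) c2=(186.79, 226.20) c3=(82.28, 236.78)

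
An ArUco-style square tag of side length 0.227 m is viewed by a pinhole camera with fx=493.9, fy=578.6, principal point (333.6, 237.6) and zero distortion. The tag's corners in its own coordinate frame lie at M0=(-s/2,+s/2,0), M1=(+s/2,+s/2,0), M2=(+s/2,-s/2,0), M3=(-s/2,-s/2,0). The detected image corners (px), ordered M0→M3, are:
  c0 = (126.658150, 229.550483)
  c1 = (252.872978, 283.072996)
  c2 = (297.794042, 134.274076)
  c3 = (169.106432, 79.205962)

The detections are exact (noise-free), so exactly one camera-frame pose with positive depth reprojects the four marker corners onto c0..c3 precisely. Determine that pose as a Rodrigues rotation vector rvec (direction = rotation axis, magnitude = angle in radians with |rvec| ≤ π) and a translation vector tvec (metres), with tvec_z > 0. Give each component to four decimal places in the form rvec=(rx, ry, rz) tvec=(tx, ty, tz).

Intrinsics K: fx=493.9, fy=578.6, cx=333.6, cy=237.6
Marker side s = 0.227 m; corners in marker frame (Z=0):
  M0 = (-0.1135, +0.1135, 0)
  M1 = (+0.1135, +0.1135, 0)
  M2 = (+0.1135, -0.1135, 0)
  M3 = (-0.1135, -0.1135, 0)
Detected image corners:
  c0 = (126.658150, 229.550483) px
  c1 = (252.872978, 283.072996) px
  c2 = (297.794042, 134.274076) px
  c3 = (169.106432, 79.205962) px
Planar DLT: solve 8×8 A·h = b for H (H[2,2]=1):
  H  [+564.13156 -173.43020 +211.47830]
  H  [+241.49187 +675.21849 +182.32860]
  H  [+0.01289 +0.08989 +1.00000]
B = K⁻¹H; ‖b₁‖=1.206141, ‖b₂‖=1.206141; λ = 2/(‖b₁‖+‖b₂‖) = 0.829091, sign → tz>0 ⇒ λ=+0.829091
r₁ = λ·B[:,0] = (+0.93977,+0.34165,+0.01069); r₂ = λ·B[:,1] = (-0.34147,+0.93693,+0.07453)
r₃ = r₁×r₂ = (+0.01545,-0.07369,+0.99716); SVD([r₁ r₂ r₃]) → R = UVᵀ:
  R  [+0.93977 -0.34147 +0.01545]
  R  [+0.34165 +0.93693 -0.07369]
  R  [+0.01069 +0.07453 +0.99716]
t = (-0.20500, -0.07920, +0.82909) m
tr R = 2.873862; θ = arccos((tr R − 1)/2) = 0.357053 rad = 20.458°
axis k = ((R−Rᵀ)₃₂, (R−Rᵀ)₁₃, (R−Rᵀ)₂₁) / (2 sinθ) = (+0.212027, +0.006808, +0.977240)
rvec = θ·k = (+0.075705, +0.002431, +0.348926)

rvec=(0.0757, 0.0024, 0.3489) tvec=(-0.2050, -0.0792, 0.8291)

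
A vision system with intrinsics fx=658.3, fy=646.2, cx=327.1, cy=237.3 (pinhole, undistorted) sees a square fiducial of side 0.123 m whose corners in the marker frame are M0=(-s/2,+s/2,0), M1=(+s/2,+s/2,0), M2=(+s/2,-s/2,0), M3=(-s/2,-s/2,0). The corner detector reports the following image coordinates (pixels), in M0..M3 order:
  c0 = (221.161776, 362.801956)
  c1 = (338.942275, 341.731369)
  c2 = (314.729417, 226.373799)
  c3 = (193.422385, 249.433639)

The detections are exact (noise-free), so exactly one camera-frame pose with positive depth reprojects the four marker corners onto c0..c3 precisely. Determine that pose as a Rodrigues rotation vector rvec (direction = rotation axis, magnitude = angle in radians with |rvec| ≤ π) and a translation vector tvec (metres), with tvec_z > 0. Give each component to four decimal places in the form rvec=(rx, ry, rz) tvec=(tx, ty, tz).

Intrinsics K: fx=658.3, fy=646.2, cx=327.1, cy=237.3
Marker side s = 0.123 m; corners in marker frame (Z=0):
  M0 = (-0.0615, +0.0615, 0)
  M1 = (+0.0615, +0.0615, 0)
  M2 = (+0.0615, -0.0615, 0)
  M3 = (-0.0615, -0.0615, 0)
Detected image corners:
  c0 = (221.161776, 362.801956) px
  c1 = (338.942275, 341.731369) px
  c2 = (314.729417, 226.373799) px
  c3 = (193.422385, 249.433639) px
Planar DLT: solve 8×8 A·h = b for H (H[2,2]=1):
  H  [+947.28495 +280.61936 +266.93572]
  H  [-206.20820 +1006.36198 +296.06035]
  H  [-0.09131 +0.25968 +1.00000]
B = K⁻¹H; ‖b₁‖=1.514336, ‖b₂‖=1.514336; λ = 2/(‖b₁‖+‖b₂‖) = 0.660355, sign → tz>0 ⇒ λ=+0.660355
r₁ = λ·B[:,0] = (+0.98020,-0.18858,-0.06030); r₂ = λ·B[:,1] = (+0.19629,+0.96544,+0.17148)
r₃ = r₁×r₂ = (+0.02588,-0.17992,+0.98334); SVD([r₁ r₂ r₃]) → R = UVᵀ:
  R  [+0.98020 +0.19629 +0.02588]
  R  [-0.18858 +0.96544 -0.17992]
  R  [-0.06030 +0.17148 +0.98334]
t = (-0.06035, +0.06005, +0.66036) m
tr R = 2.928980; θ = arccos((tr R − 1)/2) = 0.267291 rad = 15.315°
axis k = ((R−Rᵀ)₃₂, (R−Rᵀ)₁₃, (R−Rᵀ)₂₁) / (2 sinθ) = (+0.665234, +0.163140, -0.728594)
rvec = θ·k = (+0.177811, +0.043606, -0.194746)

rvec=(0.1778, 0.0436, -0.1947) tvec=(-0.0604, 0.0600, 0.6604)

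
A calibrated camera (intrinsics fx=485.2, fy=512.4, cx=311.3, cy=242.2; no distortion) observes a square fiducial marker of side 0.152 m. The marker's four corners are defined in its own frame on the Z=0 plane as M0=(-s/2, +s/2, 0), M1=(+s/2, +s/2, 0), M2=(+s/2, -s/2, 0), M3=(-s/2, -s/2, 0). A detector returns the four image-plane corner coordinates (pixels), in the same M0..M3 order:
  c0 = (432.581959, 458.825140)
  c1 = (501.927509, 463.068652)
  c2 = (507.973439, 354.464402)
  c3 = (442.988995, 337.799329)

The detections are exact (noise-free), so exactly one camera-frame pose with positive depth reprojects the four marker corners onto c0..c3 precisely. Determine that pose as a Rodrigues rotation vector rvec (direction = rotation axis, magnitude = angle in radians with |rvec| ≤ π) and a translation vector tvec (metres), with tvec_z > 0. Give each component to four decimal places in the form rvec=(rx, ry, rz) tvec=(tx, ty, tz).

rvec=(-0.1867, -0.5825, 0.2232) tvec=(0.2349, 0.2198, 0.7033)

Intrinsics K: fx=485.2, fy=512.4, cx=311.3, cy=242.2
Marker side s = 0.152 m; corners in marker frame (Z=0):
  M0 = (-0.0760, +0.0760, 0)
  M1 = (+0.0760, +0.0760, 0)
  M2 = (+0.0760, -0.0760, 0)
  M3 = (-0.0760, -0.0760, 0)
Detected image corners:
  c0 = (432.581959, 458.825140) px
  c1 = (501.927509, 463.068652) px
  c2 = (507.973439, 354.464402) px
  c3 = (442.988995, 337.799329) px
Planar DLT: solve 8×8 A·h = b for H (H[2,2]=1):
  H  [+791.44124 -211.81040 +473.36784]
  H  [+369.40089 +617.36594 +402.36724]
  H  [+0.74238 -0.33625 +1.00000]
B = K⁻¹H; ‖b₁‖=1.421880, ‖b₂‖=1.421880; λ = 2/(‖b₁‖+‖b₂‖) = 0.703294, sign → tz>0 ⇒ λ=+0.703294
r₁ = λ·B[:,0] = (+0.81221,+0.26023,+0.52211); r₂ = λ·B[:,1] = (-0.15529,+0.95915,-0.23648)
r₃ = r₁×r₂ = (-0.56232,+0.11099,+0.81944); SVD([r₁ r₂ r₃]) → R = UVᵀ:
  R  [+0.81221 -0.15529 -0.56232]
  R  [+0.26023 +0.95915 +0.11099]
  R  [+0.52211 -0.23648 +0.81944]
t = (+0.23492, +0.21984, +0.70329) m
tr R = 2.590790; θ = arccos((tr R − 1)/2) = 0.651137 rad = 37.307°
axis k = ((R−Rᵀ)₃₂, (R−Rᵀ)₁₃, (R−Rᵀ)₂₁) / (2 sinθ) = (-0.286655, -0.894609, +0.342789)
rvec = θ·k = (-0.186652, -0.582513, +0.223203)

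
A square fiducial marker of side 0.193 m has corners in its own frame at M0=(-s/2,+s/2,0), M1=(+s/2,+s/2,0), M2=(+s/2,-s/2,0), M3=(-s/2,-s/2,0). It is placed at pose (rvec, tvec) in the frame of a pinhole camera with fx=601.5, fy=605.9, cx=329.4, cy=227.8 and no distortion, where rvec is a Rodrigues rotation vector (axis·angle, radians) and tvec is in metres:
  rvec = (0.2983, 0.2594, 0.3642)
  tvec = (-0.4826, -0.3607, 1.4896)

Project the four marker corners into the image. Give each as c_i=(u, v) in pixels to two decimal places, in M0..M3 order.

c0=(95.27, 105.16) c1=(159.15, 132.03) c2=(176.55, 55.32) c3=(109.47, 29.23)

Intrinsics K: fx=601.5, fy=605.9, cx=329.4, cy=227.8
Marker side s = 0.193 m; corners in marker frame (Z=0):
  M0 = (-0.0965, +0.0965, 0)
  M1 = (+0.0965, +0.0965, 0)
  M2 = (+0.0965, -0.0965, 0)
  M3 = (-0.0965, -0.0965, 0)
rvec = (0.2983, 0.2594, 0.3642), |rvec| = θ = 0.53751 rad = 30.797°
Rodrigues: sinθ=0.51200, 1−cosθ=0.14101; R = I + sinθ·[k]× + (1−cosθ)·[k]×²:
    [+0.90242 -0.30915 +0.30011]
    [+0.38468 +0.89183 -0.23803]
    [-0.19406 +0.33025 +0.92373]
t = (-0.4826, -0.3607, 1.4896) m
M0: Pc = R·M0+t = (-0.59952, -0.31176, +1.54020); u = 601.5·(-0.59952)/1.54020 + 329.4 = 95.2682, v = 605.9·(-0.31176)/1.54020 + 227.8 = 105.1562
M1: Pc = R·M1+t = (-0.42535, -0.23752, +1.50274); u = 601.5·(-0.42535)/1.50274 + 329.4 = 159.1462, v = 605.9·(-0.23752)/1.50274 + 227.8 = 132.0342
M2: Pc = R·M2+t = (-0.36568, -0.40964, +1.43900); u = 601.5·(-0.36568)/1.43900 + 329.4 = 176.5450, v = 605.9·(-0.40964)/1.43900 + 227.8 = 55.3190
M3: Pc = R·M3+t = (-0.53985, -0.48388, +1.47646); u = 601.5·(-0.53985)/1.47646 + 329.4 = 109.4681, v = 605.9·(-0.48388)/1.47646 + 227.8 = 29.2268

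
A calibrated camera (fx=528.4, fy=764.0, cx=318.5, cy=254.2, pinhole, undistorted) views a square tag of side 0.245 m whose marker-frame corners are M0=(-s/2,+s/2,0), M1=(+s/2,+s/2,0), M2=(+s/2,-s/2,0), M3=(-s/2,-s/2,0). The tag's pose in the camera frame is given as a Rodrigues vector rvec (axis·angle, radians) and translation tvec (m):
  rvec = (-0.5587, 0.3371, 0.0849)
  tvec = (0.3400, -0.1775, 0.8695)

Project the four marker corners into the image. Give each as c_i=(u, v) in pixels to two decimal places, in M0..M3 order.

c0=(445.41, 189.03) c1=(618.12, 179.11) c2=(601.12, 11.68) c3=(451.84, 34.51)

Intrinsics K: fx=528.4, fy=764.0, cx=318.5, cy=254.2
Marker side s = 0.245 m; corners in marker frame (Z=0):
  M0 = (-0.1225, +0.1225, 0)
  M1 = (+0.1225, +0.1225, 0)
  M2 = (+0.1225, -0.1225, 0)
  M3 = (-0.1225, -0.1225, 0)
rvec = (-0.5587, 0.3371, 0.0849), |rvec| = θ = 0.65802 rad = 37.702°
Rodrigues: sinθ=0.61155, 1−cosθ=0.20880; R = I + sinθ·[k]× + (1−cosθ)·[k]×²:
    [+0.94173 -0.16972 +0.29042]
    [-0.01192 +0.84600 +0.53305]
    [-0.33617 -0.50544 +0.79468]
t = (0.3400, -0.1775, 0.8695) m
M0: Pc = R·M0+t = (+0.20385, -0.07241, +0.84876); u = 528.4·(+0.20385)/0.84876 + 318.5 = 445.4056, v = 764.0·(-0.07241)/0.84876 + 254.2 = 189.0258
M1: Pc = R·M1+t = (+0.43457, -0.07532, +0.76640); u = 528.4·(+0.43457)/0.76640 + 318.5 = 618.1167, v = 764.0·(-0.07532)/0.76640 + 254.2 = 179.1118
M2: Pc = R·M2+t = (+0.47615, -0.28259, +0.89024); u = 528.4·(+0.47615)/0.89024 + 318.5 = 601.1206, v = 764.0·(-0.28259)/0.89024 + 254.2 = 11.6773
M3: Pc = R·M3+t = (+0.24543, -0.27968, +0.97260); u = 528.4·(+0.24543)/0.97260 + 318.5 = 451.8389, v = 764.0·(-0.27968)/0.97260 + 254.2 = 34.5077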